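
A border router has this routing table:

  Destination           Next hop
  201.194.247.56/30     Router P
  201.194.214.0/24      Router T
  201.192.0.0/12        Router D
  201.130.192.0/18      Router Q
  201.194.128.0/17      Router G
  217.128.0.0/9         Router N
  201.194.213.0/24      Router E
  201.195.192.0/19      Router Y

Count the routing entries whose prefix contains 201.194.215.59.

2

Prefixes containing 201.194.215.59:
  201.192.0.0/12 (201.192.0.0 - 201.207.255.255)
  201.194.128.0/17 (201.194.128.0 - 201.194.255.255)
Total matching entries: 2.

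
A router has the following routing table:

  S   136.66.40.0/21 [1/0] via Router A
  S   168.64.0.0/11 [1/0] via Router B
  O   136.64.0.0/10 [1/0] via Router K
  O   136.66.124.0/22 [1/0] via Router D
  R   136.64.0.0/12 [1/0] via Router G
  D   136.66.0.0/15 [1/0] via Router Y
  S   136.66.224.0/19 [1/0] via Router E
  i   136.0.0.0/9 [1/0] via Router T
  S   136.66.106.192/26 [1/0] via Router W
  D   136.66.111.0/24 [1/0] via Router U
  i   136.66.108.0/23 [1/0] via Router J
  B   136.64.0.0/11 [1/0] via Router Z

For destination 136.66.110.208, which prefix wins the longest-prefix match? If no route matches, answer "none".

Entries matching 136.66.110.208:
  136.0.0.0/9 (136.0.0.0 - 136.127.255.255)
  136.64.0.0/10 (136.64.0.0 - 136.127.255.255)
  136.64.0.0/11 (136.64.0.0 - 136.95.255.255)
  136.64.0.0/12 (136.64.0.0 - 136.79.255.255)
  136.66.0.0/15 (136.66.0.0 - 136.67.255.255)
Most specific is 136.66.0.0/15.

136.66.0.0/15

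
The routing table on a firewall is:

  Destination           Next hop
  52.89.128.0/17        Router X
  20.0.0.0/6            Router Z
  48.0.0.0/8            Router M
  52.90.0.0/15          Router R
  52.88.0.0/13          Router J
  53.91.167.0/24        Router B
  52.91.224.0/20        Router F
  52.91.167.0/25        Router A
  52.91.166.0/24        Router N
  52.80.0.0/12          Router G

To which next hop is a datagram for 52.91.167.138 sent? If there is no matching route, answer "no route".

Routes whose prefix contains 52.91.167.138:
  52.80.0.0/12 (52.80.0.0 - 52.95.255.255) -> Router G
  52.88.0.0/13 (52.88.0.0 - 52.95.255.255) -> Router J
  52.90.0.0/15 (52.90.0.0 - 52.91.255.255) -> Router R
More-specific entries that do NOT match:
  52.91.167.0/25 (52.91.167.0 - 52.91.167.127) does not contain 52.91.167.138
  53.91.167.0/24 (53.91.167.0 - 53.91.167.255) does not contain 52.91.167.138
  52.91.166.0/24 (52.91.166.0 - 52.91.166.255) does not contain 52.91.167.138
  52.91.224.0/20 (52.91.224.0 - 52.91.239.255) does not contain 52.91.167.138
  52.89.128.0/17 (52.89.128.0 - 52.89.255.255) does not contain 52.91.167.138
Longest matching prefix is /15 -> next hop Router R.

Router R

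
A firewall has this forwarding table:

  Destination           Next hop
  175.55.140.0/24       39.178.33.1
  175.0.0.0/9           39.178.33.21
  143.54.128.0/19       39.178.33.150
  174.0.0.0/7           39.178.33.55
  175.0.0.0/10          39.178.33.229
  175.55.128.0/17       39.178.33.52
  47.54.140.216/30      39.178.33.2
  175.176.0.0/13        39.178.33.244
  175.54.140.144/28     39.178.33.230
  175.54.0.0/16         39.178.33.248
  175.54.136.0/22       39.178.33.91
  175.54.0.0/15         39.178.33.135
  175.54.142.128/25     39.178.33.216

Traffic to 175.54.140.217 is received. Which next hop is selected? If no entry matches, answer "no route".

39.178.33.248

Routes whose prefix contains 175.54.140.217:
  174.0.0.0/7 (174.0.0.0 - 175.255.255.255) -> 39.178.33.55
  175.0.0.0/9 (175.0.0.0 - 175.127.255.255) -> 39.178.33.21
  175.0.0.0/10 (175.0.0.0 - 175.63.255.255) -> 39.178.33.229
  175.54.0.0/15 (175.54.0.0 - 175.55.255.255) -> 39.178.33.135
  175.54.0.0/16 (175.54.0.0 - 175.54.255.255) -> 39.178.33.248
More-specific entries that do NOT match:
  47.54.140.216/30 (47.54.140.216 - 47.54.140.219) does not contain 175.54.140.217
  175.54.140.144/28 (175.54.140.144 - 175.54.140.159) does not contain 175.54.140.217
  175.54.142.128/25 (175.54.142.128 - 175.54.142.255) does not contain 175.54.140.217
  175.55.140.0/24 (175.55.140.0 - 175.55.140.255) does not contain 175.54.140.217
  175.54.136.0/22 (175.54.136.0 - 175.54.139.255) does not contain 175.54.140.217
  143.54.128.0/19 (143.54.128.0 - 143.54.159.255) does not contain 175.54.140.217
  175.55.128.0/17 (175.55.128.0 - 175.55.255.255) does not contain 175.54.140.217
Longest matching prefix is /16 -> next hop 39.178.33.248.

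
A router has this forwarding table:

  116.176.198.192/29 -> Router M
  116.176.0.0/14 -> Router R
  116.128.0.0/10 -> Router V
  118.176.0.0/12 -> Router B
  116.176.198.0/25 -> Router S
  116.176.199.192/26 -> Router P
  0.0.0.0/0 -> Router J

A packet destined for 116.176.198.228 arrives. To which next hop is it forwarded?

Router R

Routes whose prefix contains 116.176.198.228:
  0.0.0.0/0 (default, matches everything) -> Router J
  116.128.0.0/10 (116.128.0.0 - 116.191.255.255) -> Router V
  116.176.0.0/14 (116.176.0.0 - 116.179.255.255) -> Router R
More-specific entries that do NOT match:
  116.176.198.192/29 (116.176.198.192 - 116.176.198.199) does not contain 116.176.198.228
  116.176.199.192/26 (116.176.199.192 - 116.176.199.255) does not contain 116.176.198.228
  116.176.198.0/25 (116.176.198.0 - 116.176.198.127) does not contain 116.176.198.228
Longest matching prefix is /14 -> next hop Router R.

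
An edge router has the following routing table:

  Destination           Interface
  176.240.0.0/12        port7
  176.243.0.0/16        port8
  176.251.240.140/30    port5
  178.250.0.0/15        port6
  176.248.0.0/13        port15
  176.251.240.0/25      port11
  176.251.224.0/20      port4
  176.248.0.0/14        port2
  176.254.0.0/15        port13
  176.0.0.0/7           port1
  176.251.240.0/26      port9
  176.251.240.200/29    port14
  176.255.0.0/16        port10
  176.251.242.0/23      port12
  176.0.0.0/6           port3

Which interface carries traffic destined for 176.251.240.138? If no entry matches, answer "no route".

Routes whose prefix contains 176.251.240.138:
  176.0.0.0/6 (176.0.0.0 - 179.255.255.255) -> port3
  176.0.0.0/7 (176.0.0.0 - 177.255.255.255) -> port1
  176.240.0.0/12 (176.240.0.0 - 176.255.255.255) -> port7
  176.248.0.0/13 (176.248.0.0 - 176.255.255.255) -> port15
  176.248.0.0/14 (176.248.0.0 - 176.251.255.255) -> port2
More-specific entries that do NOT match:
  176.251.240.140/30 (176.251.240.140 - 176.251.240.143) does not contain 176.251.240.138
  176.251.240.200/29 (176.251.240.200 - 176.251.240.207) does not contain 176.251.240.138
  176.251.240.0/26 (176.251.240.0 - 176.251.240.63) does not contain 176.251.240.138
  176.251.240.0/25 (176.251.240.0 - 176.251.240.127) does not contain 176.251.240.138
  176.251.242.0/23 (176.251.242.0 - 176.251.243.255) does not contain 176.251.240.138
  176.251.224.0/20 (176.251.224.0 - 176.251.239.255) does not contain 176.251.240.138
  176.243.0.0/16 (176.243.0.0 - 176.243.255.255) does not contain 176.251.240.138
  176.255.0.0/16 (176.255.0.0 - 176.255.255.255) does not contain 176.251.240.138
  178.250.0.0/15 (178.250.0.0 - 178.251.255.255) does not contain 176.251.240.138
  176.254.0.0/15 (176.254.0.0 - 176.255.255.255) does not contain 176.251.240.138
Longest matching prefix is /14 -> interface port2.

port2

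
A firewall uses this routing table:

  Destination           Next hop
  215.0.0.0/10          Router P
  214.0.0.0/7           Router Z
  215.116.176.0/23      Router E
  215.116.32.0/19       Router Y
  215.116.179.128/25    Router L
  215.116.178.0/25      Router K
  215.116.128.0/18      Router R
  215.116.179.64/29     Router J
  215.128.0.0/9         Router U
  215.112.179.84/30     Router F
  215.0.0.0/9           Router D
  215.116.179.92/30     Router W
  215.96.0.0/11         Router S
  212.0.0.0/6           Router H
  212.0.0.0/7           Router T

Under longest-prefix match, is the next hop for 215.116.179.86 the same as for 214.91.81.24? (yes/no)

215.116.179.86: longest match 215.116.128.0/18 -> Router R
214.91.81.24: longest match 214.0.0.0/7 -> Router Z

no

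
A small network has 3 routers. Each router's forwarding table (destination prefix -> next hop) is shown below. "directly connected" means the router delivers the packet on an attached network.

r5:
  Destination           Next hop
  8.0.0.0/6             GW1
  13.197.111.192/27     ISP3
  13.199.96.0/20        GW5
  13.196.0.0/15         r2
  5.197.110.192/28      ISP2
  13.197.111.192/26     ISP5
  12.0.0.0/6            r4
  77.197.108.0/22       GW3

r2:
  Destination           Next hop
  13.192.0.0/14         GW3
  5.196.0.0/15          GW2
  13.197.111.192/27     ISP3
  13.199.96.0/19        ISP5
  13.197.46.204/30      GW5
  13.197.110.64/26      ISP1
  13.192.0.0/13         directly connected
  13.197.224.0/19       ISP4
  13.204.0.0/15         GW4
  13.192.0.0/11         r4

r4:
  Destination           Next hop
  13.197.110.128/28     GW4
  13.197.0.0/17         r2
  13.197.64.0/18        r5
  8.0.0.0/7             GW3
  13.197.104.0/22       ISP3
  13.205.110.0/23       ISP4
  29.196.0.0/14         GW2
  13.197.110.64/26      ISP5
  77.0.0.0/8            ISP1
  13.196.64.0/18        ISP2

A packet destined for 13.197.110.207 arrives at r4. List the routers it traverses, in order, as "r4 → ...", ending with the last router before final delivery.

r4 → r5 → r2

At r4: longest match for 13.197.110.207 is 13.197.64.0/18 -> r5
At r5: longest match for 13.197.110.207 is 13.196.0.0/15 -> r2
At r2: longest match for 13.197.110.207 is 13.192.0.0/13 -> directly connected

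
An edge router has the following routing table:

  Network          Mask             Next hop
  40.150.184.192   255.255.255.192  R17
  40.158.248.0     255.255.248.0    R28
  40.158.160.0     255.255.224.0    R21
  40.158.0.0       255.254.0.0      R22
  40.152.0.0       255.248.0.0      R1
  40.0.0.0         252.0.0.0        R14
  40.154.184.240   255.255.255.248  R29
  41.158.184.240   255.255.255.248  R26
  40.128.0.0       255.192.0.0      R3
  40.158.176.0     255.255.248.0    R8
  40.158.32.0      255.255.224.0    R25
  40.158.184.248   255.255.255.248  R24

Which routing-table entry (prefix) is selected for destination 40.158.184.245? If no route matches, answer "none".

Entries matching 40.158.184.245:
  40.0.0.0/6 (40.0.0.0 - 43.255.255.255)
  40.128.0.0/10 (40.128.0.0 - 40.191.255.255)
  40.152.0.0/13 (40.152.0.0 - 40.159.255.255)
  40.158.0.0/15 (40.158.0.0 - 40.159.255.255)
  40.158.160.0/19 (40.158.160.0 - 40.158.191.255)
Most specific is 40.158.160.0/19.

40.158.160.0/19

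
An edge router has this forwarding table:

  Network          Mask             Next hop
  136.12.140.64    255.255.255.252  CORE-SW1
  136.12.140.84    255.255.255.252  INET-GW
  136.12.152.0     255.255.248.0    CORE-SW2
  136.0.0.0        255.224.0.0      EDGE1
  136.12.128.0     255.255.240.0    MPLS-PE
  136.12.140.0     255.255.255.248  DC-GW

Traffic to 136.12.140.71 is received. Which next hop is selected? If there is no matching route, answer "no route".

Routes whose prefix contains 136.12.140.71:
  136.0.0.0/11 (136.0.0.0 - 136.31.255.255) -> EDGE1
  136.12.128.0/20 (136.12.128.0 - 136.12.143.255) -> MPLS-PE
More-specific entries that do NOT match:
  136.12.140.64/30 (136.12.140.64 - 136.12.140.67) does not contain 136.12.140.71
  136.12.140.84/30 (136.12.140.84 - 136.12.140.87) does not contain 136.12.140.71
  136.12.140.0/29 (136.12.140.0 - 136.12.140.7) does not contain 136.12.140.71
  136.12.152.0/21 (136.12.152.0 - 136.12.159.255) does not contain 136.12.140.71
Longest matching prefix is /20 -> next hop MPLS-PE.

MPLS-PE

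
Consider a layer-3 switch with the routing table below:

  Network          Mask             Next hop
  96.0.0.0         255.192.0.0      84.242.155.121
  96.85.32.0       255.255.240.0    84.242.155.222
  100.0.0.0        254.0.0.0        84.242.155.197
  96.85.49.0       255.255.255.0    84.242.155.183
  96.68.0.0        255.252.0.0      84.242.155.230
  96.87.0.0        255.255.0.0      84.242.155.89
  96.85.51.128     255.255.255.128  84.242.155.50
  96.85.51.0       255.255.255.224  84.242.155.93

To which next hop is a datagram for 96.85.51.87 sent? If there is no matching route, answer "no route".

No entry's prefix contains 96.85.51.87; there is no default route.

no route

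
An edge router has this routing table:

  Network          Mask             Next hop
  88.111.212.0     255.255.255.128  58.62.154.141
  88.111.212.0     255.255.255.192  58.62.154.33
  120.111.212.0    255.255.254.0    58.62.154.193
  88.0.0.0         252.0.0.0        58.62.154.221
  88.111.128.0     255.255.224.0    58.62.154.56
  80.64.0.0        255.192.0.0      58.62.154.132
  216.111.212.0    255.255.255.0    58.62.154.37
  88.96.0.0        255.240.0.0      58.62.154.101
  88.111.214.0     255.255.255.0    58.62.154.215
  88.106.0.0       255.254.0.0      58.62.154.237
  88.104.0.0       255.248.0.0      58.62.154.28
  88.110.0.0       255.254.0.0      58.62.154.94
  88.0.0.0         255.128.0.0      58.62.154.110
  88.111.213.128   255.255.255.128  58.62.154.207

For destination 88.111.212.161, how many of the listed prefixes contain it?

Prefixes containing 88.111.212.161:
  88.0.0.0/6 (88.0.0.0 - 91.255.255.255)
  88.0.0.0/9 (88.0.0.0 - 88.127.255.255)
  88.96.0.0/12 (88.96.0.0 - 88.111.255.255)
  88.104.0.0/13 (88.104.0.0 - 88.111.255.255)
  88.110.0.0/15 (88.110.0.0 - 88.111.255.255)
Total matching entries: 5.

5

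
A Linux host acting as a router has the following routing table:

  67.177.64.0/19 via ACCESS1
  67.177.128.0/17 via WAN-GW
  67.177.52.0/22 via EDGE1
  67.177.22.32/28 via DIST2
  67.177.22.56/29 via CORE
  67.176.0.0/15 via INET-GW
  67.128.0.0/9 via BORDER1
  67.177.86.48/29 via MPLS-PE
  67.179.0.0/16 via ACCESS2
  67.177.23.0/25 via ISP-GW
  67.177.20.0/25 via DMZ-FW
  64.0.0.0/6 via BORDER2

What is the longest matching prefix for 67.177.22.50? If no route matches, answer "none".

67.176.0.0/15

Entries matching 67.177.22.50:
  64.0.0.0/6 (64.0.0.0 - 67.255.255.255)
  67.128.0.0/9 (67.128.0.0 - 67.255.255.255)
  67.176.0.0/15 (67.176.0.0 - 67.177.255.255)
Most specific is 67.176.0.0/15.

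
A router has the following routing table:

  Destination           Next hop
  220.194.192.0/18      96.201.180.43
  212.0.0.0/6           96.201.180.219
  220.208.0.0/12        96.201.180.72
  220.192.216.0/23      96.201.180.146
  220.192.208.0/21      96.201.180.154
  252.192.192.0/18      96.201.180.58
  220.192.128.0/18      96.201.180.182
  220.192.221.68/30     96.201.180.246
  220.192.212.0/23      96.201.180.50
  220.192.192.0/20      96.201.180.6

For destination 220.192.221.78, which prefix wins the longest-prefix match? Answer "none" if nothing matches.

none

220.192.221.78 is outside every listed prefix and there is no default route.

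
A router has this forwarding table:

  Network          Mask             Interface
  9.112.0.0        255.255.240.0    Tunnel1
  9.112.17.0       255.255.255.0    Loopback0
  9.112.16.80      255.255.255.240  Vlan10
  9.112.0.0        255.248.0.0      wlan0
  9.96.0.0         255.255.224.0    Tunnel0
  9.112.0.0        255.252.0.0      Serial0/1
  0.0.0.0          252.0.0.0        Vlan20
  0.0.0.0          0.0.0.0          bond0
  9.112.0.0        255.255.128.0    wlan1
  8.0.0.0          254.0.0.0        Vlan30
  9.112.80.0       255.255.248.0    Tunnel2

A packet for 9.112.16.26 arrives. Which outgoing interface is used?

Routes whose prefix contains 9.112.16.26:
  0.0.0.0/0 (default, matches everything) -> bond0
  8.0.0.0/7 (8.0.0.0 - 9.255.255.255) -> Vlan30
  9.112.0.0/13 (9.112.0.0 - 9.119.255.255) -> wlan0
  9.112.0.0/14 (9.112.0.0 - 9.115.255.255) -> Serial0/1
  9.112.0.0/17 (9.112.0.0 - 9.112.127.255) -> wlan1
More-specific entries that do NOT match:
  9.112.16.80/28 (9.112.16.80 - 9.112.16.95) does not contain 9.112.16.26
  9.112.17.0/24 (9.112.17.0 - 9.112.17.255) does not contain 9.112.16.26
  9.112.80.0/21 (9.112.80.0 - 9.112.87.255) does not contain 9.112.16.26
  9.112.0.0/20 (9.112.0.0 - 9.112.15.255) does not contain 9.112.16.26
  9.96.0.0/19 (9.96.0.0 - 9.96.31.255) does not contain 9.112.16.26
Longest matching prefix is /17 -> interface wlan1.

wlan1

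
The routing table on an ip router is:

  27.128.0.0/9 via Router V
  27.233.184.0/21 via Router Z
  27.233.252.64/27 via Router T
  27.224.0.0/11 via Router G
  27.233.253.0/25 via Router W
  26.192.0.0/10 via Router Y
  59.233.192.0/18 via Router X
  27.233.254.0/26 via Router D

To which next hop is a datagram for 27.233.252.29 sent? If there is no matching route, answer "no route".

Routes whose prefix contains 27.233.252.29:
  27.128.0.0/9 (27.128.0.0 - 27.255.255.255) -> Router V
  27.224.0.0/11 (27.224.0.0 - 27.255.255.255) -> Router G
More-specific entries that do NOT match:
  27.233.252.64/27 (27.233.252.64 - 27.233.252.95) does not contain 27.233.252.29
  27.233.254.0/26 (27.233.254.0 - 27.233.254.63) does not contain 27.233.252.29
  27.233.253.0/25 (27.233.253.0 - 27.233.253.127) does not contain 27.233.252.29
  27.233.184.0/21 (27.233.184.0 - 27.233.191.255) does not contain 27.233.252.29
  59.233.192.0/18 (59.233.192.0 - 59.233.255.255) does not contain 27.233.252.29
Longest matching prefix is /11 -> next hop Router G.

Router G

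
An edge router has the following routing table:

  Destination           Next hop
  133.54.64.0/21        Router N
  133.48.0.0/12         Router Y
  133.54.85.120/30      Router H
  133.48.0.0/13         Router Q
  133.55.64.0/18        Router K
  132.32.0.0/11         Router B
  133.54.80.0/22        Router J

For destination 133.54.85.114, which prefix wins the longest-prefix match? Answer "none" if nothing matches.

Entries matching 133.54.85.114:
  133.48.0.0/12 (133.48.0.0 - 133.63.255.255)
  133.48.0.0/13 (133.48.0.0 - 133.55.255.255)
Most specific is 133.48.0.0/13.

133.48.0.0/13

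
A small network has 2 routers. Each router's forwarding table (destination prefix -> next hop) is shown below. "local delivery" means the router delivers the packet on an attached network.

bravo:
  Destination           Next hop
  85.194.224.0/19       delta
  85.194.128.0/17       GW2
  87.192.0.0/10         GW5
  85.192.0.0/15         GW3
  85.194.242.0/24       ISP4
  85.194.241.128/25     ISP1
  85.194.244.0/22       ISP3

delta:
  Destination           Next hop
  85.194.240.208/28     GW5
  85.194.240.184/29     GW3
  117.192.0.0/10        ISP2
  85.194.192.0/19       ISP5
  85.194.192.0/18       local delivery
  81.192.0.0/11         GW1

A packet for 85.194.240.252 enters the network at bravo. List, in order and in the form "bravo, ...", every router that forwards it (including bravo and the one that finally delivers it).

At bravo: longest match for 85.194.240.252 is 85.194.224.0/19 -> delta
At delta: longest match for 85.194.240.252 is 85.194.192.0/18 -> local delivery

bravo, delta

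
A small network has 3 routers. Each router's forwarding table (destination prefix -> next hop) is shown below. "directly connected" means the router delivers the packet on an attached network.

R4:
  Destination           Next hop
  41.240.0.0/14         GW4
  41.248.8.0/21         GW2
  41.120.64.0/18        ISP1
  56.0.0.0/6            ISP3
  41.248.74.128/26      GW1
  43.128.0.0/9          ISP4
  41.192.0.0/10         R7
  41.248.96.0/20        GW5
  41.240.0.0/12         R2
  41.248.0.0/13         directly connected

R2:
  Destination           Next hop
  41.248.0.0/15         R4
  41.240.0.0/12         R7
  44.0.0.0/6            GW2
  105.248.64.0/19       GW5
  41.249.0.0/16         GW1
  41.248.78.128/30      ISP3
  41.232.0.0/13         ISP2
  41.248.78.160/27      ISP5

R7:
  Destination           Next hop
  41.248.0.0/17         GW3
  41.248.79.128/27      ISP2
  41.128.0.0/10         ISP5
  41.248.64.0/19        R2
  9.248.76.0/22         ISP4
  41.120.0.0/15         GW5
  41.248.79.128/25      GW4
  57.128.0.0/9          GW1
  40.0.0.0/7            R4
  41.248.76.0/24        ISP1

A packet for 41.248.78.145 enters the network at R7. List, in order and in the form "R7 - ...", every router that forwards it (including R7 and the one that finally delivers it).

At R7: longest match for 41.248.78.145 is 41.248.64.0/19 -> R2
At R2: longest match for 41.248.78.145 is 41.248.0.0/15 -> R4
At R4: longest match for 41.248.78.145 is 41.248.0.0/13 -> directly connected

R7 - R2 - R4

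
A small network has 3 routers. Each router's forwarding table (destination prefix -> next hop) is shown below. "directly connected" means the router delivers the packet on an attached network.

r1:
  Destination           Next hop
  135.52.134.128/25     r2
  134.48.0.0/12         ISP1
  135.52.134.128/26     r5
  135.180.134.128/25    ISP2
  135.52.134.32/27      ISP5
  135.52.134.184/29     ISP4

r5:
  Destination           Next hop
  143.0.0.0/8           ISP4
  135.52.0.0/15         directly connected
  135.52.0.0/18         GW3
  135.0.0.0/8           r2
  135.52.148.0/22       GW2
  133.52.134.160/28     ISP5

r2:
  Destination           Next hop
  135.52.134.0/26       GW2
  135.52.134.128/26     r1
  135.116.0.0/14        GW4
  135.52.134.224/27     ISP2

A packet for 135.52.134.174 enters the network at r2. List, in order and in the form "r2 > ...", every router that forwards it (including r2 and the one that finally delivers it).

r2 > r1 > r5

At r2: longest match for 135.52.134.174 is 135.52.134.128/26 -> r1
At r1: longest match for 135.52.134.174 is 135.52.134.128/26 -> r5
At r5: longest match for 135.52.134.174 is 135.52.0.0/15 -> directly connected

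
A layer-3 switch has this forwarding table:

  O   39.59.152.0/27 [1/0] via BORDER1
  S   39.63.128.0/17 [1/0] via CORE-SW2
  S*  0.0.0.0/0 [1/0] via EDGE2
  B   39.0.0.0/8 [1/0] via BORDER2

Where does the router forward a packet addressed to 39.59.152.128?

BORDER2

Routes whose prefix contains 39.59.152.128:
  0.0.0.0/0 (default, matches everything) -> EDGE2
  39.0.0.0/8 (39.0.0.0 - 39.255.255.255) -> BORDER2
More-specific entries that do NOT match:
  39.59.152.0/27 (39.59.152.0 - 39.59.152.31) does not contain 39.59.152.128
  39.63.128.0/17 (39.63.128.0 - 39.63.255.255) does not contain 39.59.152.128
Longest matching prefix is /8 -> next hop BORDER2.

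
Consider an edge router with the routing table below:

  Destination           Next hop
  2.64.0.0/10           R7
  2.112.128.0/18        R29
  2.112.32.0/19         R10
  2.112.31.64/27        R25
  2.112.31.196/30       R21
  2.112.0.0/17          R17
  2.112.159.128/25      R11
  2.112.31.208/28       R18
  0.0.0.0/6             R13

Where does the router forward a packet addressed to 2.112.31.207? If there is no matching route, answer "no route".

R17

Routes whose prefix contains 2.112.31.207:
  0.0.0.0/6 (0.0.0.0 - 3.255.255.255) -> R13
  2.64.0.0/10 (2.64.0.0 - 2.127.255.255) -> R7
  2.112.0.0/17 (2.112.0.0 - 2.112.127.255) -> R17
More-specific entries that do NOT match:
  2.112.31.196/30 (2.112.31.196 - 2.112.31.199) does not contain 2.112.31.207
  2.112.31.208/28 (2.112.31.208 - 2.112.31.223) does not contain 2.112.31.207
  2.112.31.64/27 (2.112.31.64 - 2.112.31.95) does not contain 2.112.31.207
  2.112.159.128/25 (2.112.159.128 - 2.112.159.255) does not contain 2.112.31.207
  2.112.32.0/19 (2.112.32.0 - 2.112.63.255) does not contain 2.112.31.207
  2.112.128.0/18 (2.112.128.0 - 2.112.191.255) does not contain 2.112.31.207
Longest matching prefix is /17 -> next hop R17.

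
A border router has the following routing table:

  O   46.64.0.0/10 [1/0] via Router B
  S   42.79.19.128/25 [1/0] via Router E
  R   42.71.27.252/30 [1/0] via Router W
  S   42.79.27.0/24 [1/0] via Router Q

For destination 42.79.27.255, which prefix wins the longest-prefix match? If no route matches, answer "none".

42.79.27.0/24

Entries matching 42.79.27.255:
  42.79.27.0/24 (42.79.27.0 - 42.79.27.255)
Most specific is 42.79.27.0/24.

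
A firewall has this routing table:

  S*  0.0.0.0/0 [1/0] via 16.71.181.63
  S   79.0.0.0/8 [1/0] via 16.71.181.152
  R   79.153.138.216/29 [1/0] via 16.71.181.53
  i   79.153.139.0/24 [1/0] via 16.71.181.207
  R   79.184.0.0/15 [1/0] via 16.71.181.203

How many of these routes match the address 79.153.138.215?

2

Prefixes containing 79.153.138.215:
  0.0.0.0/0 (default, matches everything)
  79.0.0.0/8 (79.0.0.0 - 79.255.255.255)
Total matching entries: 2.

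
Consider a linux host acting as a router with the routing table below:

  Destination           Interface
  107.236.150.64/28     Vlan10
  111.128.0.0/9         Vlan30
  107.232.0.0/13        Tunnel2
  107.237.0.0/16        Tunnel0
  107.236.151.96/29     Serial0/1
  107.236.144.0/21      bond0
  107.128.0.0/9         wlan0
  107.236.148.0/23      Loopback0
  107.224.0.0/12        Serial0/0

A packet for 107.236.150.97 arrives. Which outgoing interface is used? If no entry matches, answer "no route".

Routes whose prefix contains 107.236.150.97:
  107.128.0.0/9 (107.128.0.0 - 107.255.255.255) -> wlan0
  107.224.0.0/12 (107.224.0.0 - 107.239.255.255) -> Serial0/0
  107.232.0.0/13 (107.232.0.0 - 107.239.255.255) -> Tunnel2
  107.236.144.0/21 (107.236.144.0 - 107.236.151.255) -> bond0
More-specific entries that do NOT match:
  107.236.151.96/29 (107.236.151.96 - 107.236.151.103) does not contain 107.236.150.97
  107.236.150.64/28 (107.236.150.64 - 107.236.150.79) does not contain 107.236.150.97
  107.236.148.0/23 (107.236.148.0 - 107.236.149.255) does not contain 107.236.150.97
Longest matching prefix is /21 -> interface bond0.

bond0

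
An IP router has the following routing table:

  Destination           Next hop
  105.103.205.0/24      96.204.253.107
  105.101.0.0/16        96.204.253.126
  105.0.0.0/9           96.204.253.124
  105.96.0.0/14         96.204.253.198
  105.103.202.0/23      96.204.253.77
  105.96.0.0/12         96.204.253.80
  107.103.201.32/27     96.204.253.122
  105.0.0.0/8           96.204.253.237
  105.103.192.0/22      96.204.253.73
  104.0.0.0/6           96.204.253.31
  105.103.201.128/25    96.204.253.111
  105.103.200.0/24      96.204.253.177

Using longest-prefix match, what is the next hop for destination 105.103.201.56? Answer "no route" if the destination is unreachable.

96.204.253.80

Routes whose prefix contains 105.103.201.56:
  104.0.0.0/6 (104.0.0.0 - 107.255.255.255) -> 96.204.253.31
  105.0.0.0/8 (105.0.0.0 - 105.255.255.255) -> 96.204.253.237
  105.0.0.0/9 (105.0.0.0 - 105.127.255.255) -> 96.204.253.124
  105.96.0.0/12 (105.96.0.0 - 105.111.255.255) -> 96.204.253.80
More-specific entries that do NOT match:
  107.103.201.32/27 (107.103.201.32 - 107.103.201.63) does not contain 105.103.201.56
  105.103.201.128/25 (105.103.201.128 - 105.103.201.255) does not contain 105.103.201.56
  105.103.205.0/24 (105.103.205.0 - 105.103.205.255) does not contain 105.103.201.56
  105.103.200.0/24 (105.103.200.0 - 105.103.200.255) does not contain 105.103.201.56
  105.103.202.0/23 (105.103.202.0 - 105.103.203.255) does not contain 105.103.201.56
  105.103.192.0/22 (105.103.192.0 - 105.103.195.255) does not contain 105.103.201.56
  105.101.0.0/16 (105.101.0.0 - 105.101.255.255) does not contain 105.103.201.56
  105.96.0.0/14 (105.96.0.0 - 105.99.255.255) does not contain 105.103.201.56
Longest matching prefix is /12 -> next hop 96.204.253.80.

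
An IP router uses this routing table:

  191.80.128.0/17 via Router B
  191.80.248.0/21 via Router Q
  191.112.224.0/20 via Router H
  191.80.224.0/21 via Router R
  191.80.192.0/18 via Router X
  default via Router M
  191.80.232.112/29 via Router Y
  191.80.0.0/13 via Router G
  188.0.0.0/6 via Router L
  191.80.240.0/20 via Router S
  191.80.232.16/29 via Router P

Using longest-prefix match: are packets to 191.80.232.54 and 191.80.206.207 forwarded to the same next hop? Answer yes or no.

yes

191.80.232.54: longest match 191.80.192.0/18 -> Router X
191.80.206.207: longest match 191.80.192.0/18 -> Router X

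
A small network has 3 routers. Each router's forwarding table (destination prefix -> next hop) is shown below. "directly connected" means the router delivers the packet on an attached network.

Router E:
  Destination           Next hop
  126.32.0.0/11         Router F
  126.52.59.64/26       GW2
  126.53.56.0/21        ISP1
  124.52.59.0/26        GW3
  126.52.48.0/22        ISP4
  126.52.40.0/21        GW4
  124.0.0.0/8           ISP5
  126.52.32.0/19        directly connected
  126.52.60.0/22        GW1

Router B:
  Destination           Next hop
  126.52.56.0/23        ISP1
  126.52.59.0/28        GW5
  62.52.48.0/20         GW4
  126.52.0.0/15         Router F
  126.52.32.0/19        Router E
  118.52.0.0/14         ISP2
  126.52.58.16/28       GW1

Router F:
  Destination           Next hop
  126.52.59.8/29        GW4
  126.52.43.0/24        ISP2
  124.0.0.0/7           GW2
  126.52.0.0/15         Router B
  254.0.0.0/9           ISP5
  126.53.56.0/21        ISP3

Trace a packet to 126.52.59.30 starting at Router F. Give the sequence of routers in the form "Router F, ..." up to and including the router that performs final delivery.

At Router F: longest match for 126.52.59.30 is 126.52.0.0/15 -> Router B
At Router B: longest match for 126.52.59.30 is 126.52.32.0/19 -> Router E
At Router E: longest match for 126.52.59.30 is 126.52.32.0/19 -> directly connected

Router F, Router B, Router E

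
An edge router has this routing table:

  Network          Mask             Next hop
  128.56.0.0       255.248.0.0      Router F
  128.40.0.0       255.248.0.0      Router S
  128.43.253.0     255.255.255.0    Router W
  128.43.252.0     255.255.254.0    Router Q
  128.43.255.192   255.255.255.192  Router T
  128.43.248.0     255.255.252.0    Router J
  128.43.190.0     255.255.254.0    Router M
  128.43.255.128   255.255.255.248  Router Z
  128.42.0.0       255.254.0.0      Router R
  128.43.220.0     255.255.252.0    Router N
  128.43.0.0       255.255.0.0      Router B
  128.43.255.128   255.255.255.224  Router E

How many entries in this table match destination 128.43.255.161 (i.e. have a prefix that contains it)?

Prefixes containing 128.43.255.161:
  128.40.0.0/13 (128.40.0.0 - 128.47.255.255)
  128.42.0.0/15 (128.42.0.0 - 128.43.255.255)
  128.43.0.0/16 (128.43.0.0 - 128.43.255.255)
Total matching entries: 3.

3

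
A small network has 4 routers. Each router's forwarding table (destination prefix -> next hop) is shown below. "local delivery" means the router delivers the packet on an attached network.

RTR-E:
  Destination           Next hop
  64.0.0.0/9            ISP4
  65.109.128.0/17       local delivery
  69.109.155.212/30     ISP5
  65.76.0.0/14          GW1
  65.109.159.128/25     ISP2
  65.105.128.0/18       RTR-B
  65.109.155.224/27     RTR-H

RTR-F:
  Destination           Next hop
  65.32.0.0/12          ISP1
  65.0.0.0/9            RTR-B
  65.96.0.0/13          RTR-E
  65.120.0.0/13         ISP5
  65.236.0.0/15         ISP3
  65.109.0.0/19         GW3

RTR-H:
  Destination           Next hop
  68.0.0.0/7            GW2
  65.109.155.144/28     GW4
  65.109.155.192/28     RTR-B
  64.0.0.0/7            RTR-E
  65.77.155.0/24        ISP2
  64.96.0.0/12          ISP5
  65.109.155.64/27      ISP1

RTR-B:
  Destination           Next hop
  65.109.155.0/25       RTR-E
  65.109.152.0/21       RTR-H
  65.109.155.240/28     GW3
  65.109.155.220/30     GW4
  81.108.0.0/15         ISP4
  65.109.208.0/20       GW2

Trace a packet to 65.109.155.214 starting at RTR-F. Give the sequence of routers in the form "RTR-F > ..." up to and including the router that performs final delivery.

At RTR-F: longest match for 65.109.155.214 is 65.0.0.0/9 -> RTR-B
At RTR-B: longest match for 65.109.155.214 is 65.109.152.0/21 -> RTR-H
At RTR-H: longest match for 65.109.155.214 is 64.0.0.0/7 -> RTR-E
At RTR-E: longest match for 65.109.155.214 is 65.109.128.0/17 -> local delivery

RTR-F > RTR-B > RTR-H > RTR-E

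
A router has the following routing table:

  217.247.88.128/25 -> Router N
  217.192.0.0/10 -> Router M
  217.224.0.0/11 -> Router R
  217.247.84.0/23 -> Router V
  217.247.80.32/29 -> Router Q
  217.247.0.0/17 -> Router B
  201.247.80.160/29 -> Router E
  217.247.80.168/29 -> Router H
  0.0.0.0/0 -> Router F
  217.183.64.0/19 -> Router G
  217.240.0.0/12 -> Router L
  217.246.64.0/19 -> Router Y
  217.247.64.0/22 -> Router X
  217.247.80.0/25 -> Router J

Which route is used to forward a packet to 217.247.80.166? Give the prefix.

217.247.0.0/17

Entries matching 217.247.80.166:
  0.0.0.0/0 (default, matches everything)
  217.192.0.0/10 (217.192.0.0 - 217.255.255.255)
  217.224.0.0/11 (217.224.0.0 - 217.255.255.255)
  217.240.0.0/12 (217.240.0.0 - 217.255.255.255)
  217.247.0.0/17 (217.247.0.0 - 217.247.127.255)
Most specific is 217.247.0.0/17.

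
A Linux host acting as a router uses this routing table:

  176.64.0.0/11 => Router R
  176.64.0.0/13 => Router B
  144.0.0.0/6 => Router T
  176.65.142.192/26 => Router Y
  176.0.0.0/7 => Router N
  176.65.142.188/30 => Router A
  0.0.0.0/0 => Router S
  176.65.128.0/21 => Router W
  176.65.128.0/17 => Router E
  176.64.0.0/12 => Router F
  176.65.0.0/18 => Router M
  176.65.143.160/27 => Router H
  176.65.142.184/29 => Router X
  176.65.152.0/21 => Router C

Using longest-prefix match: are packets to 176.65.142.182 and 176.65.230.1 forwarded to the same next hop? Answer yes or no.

yes

176.65.142.182: longest match 176.65.128.0/17 -> Router E
176.65.230.1: longest match 176.65.128.0/17 -> Router E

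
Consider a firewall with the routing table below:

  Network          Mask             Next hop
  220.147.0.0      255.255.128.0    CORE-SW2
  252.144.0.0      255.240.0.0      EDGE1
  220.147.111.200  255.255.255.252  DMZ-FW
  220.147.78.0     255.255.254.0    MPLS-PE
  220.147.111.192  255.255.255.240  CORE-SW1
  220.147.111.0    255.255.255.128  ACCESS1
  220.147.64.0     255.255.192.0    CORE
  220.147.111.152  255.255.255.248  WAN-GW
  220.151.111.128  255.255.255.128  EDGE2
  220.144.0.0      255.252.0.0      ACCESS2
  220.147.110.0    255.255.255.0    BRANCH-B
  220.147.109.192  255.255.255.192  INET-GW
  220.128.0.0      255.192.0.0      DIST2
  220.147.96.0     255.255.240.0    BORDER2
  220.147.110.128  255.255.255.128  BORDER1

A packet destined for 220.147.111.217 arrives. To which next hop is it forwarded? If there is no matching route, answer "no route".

BORDER2

Routes whose prefix contains 220.147.111.217:
  220.128.0.0/10 (220.128.0.0 - 220.191.255.255) -> DIST2
  220.144.0.0/14 (220.144.0.0 - 220.147.255.255) -> ACCESS2
  220.147.0.0/17 (220.147.0.0 - 220.147.127.255) -> CORE-SW2
  220.147.64.0/18 (220.147.64.0 - 220.147.127.255) -> CORE
  220.147.96.0/20 (220.147.96.0 - 220.147.111.255) -> BORDER2
More-specific entries that do NOT match:
  220.147.111.200/30 (220.147.111.200 - 220.147.111.203) does not contain 220.147.111.217
  220.147.111.152/29 (220.147.111.152 - 220.147.111.159) does not contain 220.147.111.217
  220.147.111.192/28 (220.147.111.192 - 220.147.111.207) does not contain 220.147.111.217
  220.147.109.192/26 (220.147.109.192 - 220.147.109.255) does not contain 220.147.111.217
  220.147.111.0/25 (220.147.111.0 - 220.147.111.127) does not contain 220.147.111.217
  220.151.111.128/25 (220.151.111.128 - 220.151.111.255) does not contain 220.147.111.217
  220.147.110.128/25 (220.147.110.128 - 220.147.110.255) does not contain 220.147.111.217
  220.147.110.0/24 (220.147.110.0 - 220.147.110.255) does not contain 220.147.111.217
  220.147.78.0/23 (220.147.78.0 - 220.147.79.255) does not contain 220.147.111.217
Longest matching prefix is /20 -> next hop BORDER2.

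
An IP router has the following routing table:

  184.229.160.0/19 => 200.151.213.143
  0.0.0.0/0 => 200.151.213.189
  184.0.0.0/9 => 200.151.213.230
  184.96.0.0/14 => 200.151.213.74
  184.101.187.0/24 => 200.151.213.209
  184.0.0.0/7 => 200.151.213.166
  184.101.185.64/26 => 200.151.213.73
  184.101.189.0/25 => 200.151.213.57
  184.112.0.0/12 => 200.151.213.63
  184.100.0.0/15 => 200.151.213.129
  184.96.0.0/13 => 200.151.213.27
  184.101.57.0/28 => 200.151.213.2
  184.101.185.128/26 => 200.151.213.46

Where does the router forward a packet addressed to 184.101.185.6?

200.151.213.129

Routes whose prefix contains 184.101.185.6:
  0.0.0.0/0 (default, matches everything) -> 200.151.213.189
  184.0.0.0/7 (184.0.0.0 - 185.255.255.255) -> 200.151.213.166
  184.0.0.0/9 (184.0.0.0 - 184.127.255.255) -> 200.151.213.230
  184.96.0.0/13 (184.96.0.0 - 184.103.255.255) -> 200.151.213.27
  184.100.0.0/15 (184.100.0.0 - 184.101.255.255) -> 200.151.213.129
More-specific entries that do NOT match:
  184.101.57.0/28 (184.101.57.0 - 184.101.57.15) does not contain 184.101.185.6
  184.101.185.64/26 (184.101.185.64 - 184.101.185.127) does not contain 184.101.185.6
  184.101.185.128/26 (184.101.185.128 - 184.101.185.191) does not contain 184.101.185.6
  184.101.189.0/25 (184.101.189.0 - 184.101.189.127) does not contain 184.101.185.6
  184.101.187.0/24 (184.101.187.0 - 184.101.187.255) does not contain 184.101.185.6
  184.229.160.0/19 (184.229.160.0 - 184.229.191.255) does not contain 184.101.185.6
Longest matching prefix is /15 -> next hop 200.151.213.129.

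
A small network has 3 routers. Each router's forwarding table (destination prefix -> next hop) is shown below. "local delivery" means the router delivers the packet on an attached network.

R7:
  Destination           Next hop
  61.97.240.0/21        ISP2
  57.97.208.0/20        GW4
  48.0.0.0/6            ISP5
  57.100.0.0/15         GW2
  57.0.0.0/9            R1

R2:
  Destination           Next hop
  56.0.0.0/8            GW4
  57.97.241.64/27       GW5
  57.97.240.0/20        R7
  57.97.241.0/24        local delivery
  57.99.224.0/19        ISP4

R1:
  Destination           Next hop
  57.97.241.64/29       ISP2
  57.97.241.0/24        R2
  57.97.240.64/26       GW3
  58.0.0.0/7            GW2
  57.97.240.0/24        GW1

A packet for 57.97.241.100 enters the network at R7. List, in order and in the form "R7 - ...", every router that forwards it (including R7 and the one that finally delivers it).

At R7: longest match for 57.97.241.100 is 57.0.0.0/9 -> R1
At R1: longest match for 57.97.241.100 is 57.97.241.0/24 -> R2
At R2: longest match for 57.97.241.100 is 57.97.241.0/24 -> local delivery

R7 - R1 - R2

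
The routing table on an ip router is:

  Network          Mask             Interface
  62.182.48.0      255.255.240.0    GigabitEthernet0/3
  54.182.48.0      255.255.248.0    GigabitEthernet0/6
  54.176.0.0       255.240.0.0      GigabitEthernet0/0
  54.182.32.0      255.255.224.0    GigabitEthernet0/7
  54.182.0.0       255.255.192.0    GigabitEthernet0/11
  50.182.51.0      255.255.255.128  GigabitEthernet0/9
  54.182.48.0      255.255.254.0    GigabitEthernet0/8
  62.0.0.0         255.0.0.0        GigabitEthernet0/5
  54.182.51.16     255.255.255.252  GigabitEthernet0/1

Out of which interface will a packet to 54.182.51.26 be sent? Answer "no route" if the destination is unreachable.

GigabitEthernet0/6

Routes whose prefix contains 54.182.51.26:
  54.176.0.0/12 (54.176.0.0 - 54.191.255.255) -> GigabitEthernet0/0
  54.182.0.0/18 (54.182.0.0 - 54.182.63.255) -> GigabitEthernet0/11
  54.182.32.0/19 (54.182.32.0 - 54.182.63.255) -> GigabitEthernet0/7
  54.182.48.0/21 (54.182.48.0 - 54.182.55.255) -> GigabitEthernet0/6
More-specific entries that do NOT match:
  54.182.51.16/30 (54.182.51.16 - 54.182.51.19) does not contain 54.182.51.26
  50.182.51.0/25 (50.182.51.0 - 50.182.51.127) does not contain 54.182.51.26
  54.182.48.0/23 (54.182.48.0 - 54.182.49.255) does not contain 54.182.51.26
Longest matching prefix is /21 -> interface GigabitEthernet0/6.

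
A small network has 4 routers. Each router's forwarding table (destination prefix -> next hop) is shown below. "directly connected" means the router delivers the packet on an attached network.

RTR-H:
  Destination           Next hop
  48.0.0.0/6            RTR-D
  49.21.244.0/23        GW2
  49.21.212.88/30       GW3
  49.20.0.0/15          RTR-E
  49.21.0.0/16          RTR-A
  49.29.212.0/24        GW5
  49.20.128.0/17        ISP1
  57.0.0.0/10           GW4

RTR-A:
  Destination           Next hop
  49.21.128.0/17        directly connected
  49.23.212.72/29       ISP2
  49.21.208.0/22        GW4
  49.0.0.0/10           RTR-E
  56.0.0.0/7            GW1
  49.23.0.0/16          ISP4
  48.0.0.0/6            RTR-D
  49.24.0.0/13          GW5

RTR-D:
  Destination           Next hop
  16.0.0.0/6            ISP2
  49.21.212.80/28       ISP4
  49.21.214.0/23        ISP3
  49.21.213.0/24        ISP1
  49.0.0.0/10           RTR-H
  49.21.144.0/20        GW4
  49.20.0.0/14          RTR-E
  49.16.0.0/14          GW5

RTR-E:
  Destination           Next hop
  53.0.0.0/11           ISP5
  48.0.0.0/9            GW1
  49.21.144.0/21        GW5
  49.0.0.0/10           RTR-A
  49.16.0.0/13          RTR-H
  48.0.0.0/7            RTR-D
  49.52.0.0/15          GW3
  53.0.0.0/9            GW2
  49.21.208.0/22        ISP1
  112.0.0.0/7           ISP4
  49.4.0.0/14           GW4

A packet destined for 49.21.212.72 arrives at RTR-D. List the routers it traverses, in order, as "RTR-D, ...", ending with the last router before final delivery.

At RTR-D: longest match for 49.21.212.72 is 49.20.0.0/14 -> RTR-E
At RTR-E: longest match for 49.21.212.72 is 49.16.0.0/13 -> RTR-H
At RTR-H: longest match for 49.21.212.72 is 49.21.0.0/16 -> RTR-A
At RTR-A: longest match for 49.21.212.72 is 49.21.128.0/17 -> directly connected

RTR-D, RTR-E, RTR-H, RTR-A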